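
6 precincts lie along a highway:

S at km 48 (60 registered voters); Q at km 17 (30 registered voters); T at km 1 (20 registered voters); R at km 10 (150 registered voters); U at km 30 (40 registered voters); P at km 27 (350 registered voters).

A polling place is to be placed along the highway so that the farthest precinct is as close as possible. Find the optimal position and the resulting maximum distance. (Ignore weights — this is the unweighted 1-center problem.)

location 24.5, max distance 23.5

The 1-center on a line is the midpoint of the two extreme points: leftmost at 1, rightmost at 48.
Optimal location = (1 + 48)/2 = 24.5; maximum distance = (48 − 1)/2 = 23.5.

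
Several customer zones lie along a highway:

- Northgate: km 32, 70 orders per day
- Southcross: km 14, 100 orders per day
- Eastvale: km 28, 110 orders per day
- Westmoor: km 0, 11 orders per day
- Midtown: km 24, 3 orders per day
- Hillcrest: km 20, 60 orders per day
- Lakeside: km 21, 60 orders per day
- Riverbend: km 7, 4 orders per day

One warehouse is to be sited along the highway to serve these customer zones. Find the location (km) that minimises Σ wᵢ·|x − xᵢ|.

x = 21

For a sum of weighted absolute distances on a line, the optimum is the weighted median (not the mean). Total weight W = 418; half-weight = 209.
Sort by position and accumulate weight:
  km 0 (Westmoor, w=11) → cum 11
  km 7 (Riverbend, w=4) → cum 15
  km 14 (Southcross, w=100) → cum 115
  km 20 (Hillcrest, w=60) → cum 175
  km 21 (Lakeside, w=60) → cum 235  ≥ 209 → median here
  km 24 (Midtown, w=3) → cum 238
  km 28 (Eastvale, w=110) → cum 348
  km 32 (Northgate, w=70) → cum 418
Optimal location: km 21.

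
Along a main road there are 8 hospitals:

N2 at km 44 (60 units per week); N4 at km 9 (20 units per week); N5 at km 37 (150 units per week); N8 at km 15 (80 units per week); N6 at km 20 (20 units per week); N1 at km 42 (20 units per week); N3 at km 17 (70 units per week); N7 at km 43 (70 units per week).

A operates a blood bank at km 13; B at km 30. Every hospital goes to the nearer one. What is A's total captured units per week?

The indifferent point is the midpoint (13+30)/2 = 21.5; hospitals left of it (closer to A at 13) go to A, those right go to B.
  N4 at 9 (w=20) → A
  N8 at 15 (w=80) → A
  N3 at 17 (w=70) → A
  N6 at 20 (w=20) → A
  N5 at 37 (w=150) → B
  N1 at 42 (w=20) → B
  N7 at 43 (w=70) → B
  N2 at 44 (w=60) → B
A captures 190; B captures 300.

190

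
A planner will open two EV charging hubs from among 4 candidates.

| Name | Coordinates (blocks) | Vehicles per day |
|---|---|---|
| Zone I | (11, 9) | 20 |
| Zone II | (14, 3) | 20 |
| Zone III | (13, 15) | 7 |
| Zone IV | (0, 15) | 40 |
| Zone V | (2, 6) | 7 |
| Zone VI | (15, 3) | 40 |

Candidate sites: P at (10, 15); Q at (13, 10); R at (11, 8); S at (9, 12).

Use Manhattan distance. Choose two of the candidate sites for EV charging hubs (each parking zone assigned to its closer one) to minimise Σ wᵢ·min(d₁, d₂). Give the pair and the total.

{P, R}, total 1038

Evaluate every pair (each demand assigned to the nearer of the two):
  {P, R}: total = 1038
  {P, Q}: total = 1106
  {R, S}: total = 1146
  {Q, S}: total = 1186
  {Q, R}: total = 1372
  {P, S}: total = 1492
Best pair: {P, R} with total 1038.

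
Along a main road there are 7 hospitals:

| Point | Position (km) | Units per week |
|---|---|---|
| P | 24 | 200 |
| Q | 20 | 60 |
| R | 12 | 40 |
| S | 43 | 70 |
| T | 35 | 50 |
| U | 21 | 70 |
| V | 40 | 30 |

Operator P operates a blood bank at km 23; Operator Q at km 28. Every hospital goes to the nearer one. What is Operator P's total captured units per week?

370

The indifferent point is the midpoint (23+28)/2 = 25.5; hospitals left of it (closer to Operator P at 23) go to Operator P, those right go to Operator Q.
  R at 12 (w=40) → Operator P
  Q at 20 (w=60) → Operator P
  U at 21 (w=70) → Operator P
  P at 24 (w=200) → Operator P
  T at 35 (w=50) → Operator Q
  V at 40 (w=30) → Operator Q
  S at 43 (w=70) → Operator Q
Operator P captures 370; Operator Q captures 150.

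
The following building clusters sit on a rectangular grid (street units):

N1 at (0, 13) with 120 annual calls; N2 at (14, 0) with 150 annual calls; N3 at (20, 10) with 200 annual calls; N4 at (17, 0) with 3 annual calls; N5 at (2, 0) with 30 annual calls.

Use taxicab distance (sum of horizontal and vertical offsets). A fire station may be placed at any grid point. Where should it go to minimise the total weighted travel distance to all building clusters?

(14, 10)

Manhattan distance separates: Σwᵢ(|x−xᵢ|+|y−yᵢ|) = Σwᵢ|x−xᵢ| + Σwᵢ|y−yᵢ|, so x and y are optimised independently as 1-D weighted medians.
Total weight W = 503; half = 251.5.
x-coordinate, sorted with cumulative weight:
  x=0 (N1, w=120) cum 120
  x=2 (N5, w=30) cum 150
  x=14 (N2, w=150) cum 300  ← median
  x=17 (N4, w=3) cum 303
  x=20 (N3, w=200) cum 503
⇒ x* = 14
y-coordinate, sorted with cumulative weight:
  y=0 (N2, w=150) cum 150
  y=0 (N4, w=3) cum 153
  y=0 (N5, w=30) cum 183
  y=10 (N3, w=200) cum 383  ← median
  y=13 (N1, w=120) cum 503
⇒ y* = 10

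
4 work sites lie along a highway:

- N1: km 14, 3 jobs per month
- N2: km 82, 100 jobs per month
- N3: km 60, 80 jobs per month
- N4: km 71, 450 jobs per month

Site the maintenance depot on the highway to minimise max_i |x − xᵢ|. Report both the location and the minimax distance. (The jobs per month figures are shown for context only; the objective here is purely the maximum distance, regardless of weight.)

location 48, max distance 34

The 1-center on a line is the midpoint of the two extreme points: leftmost at 14, rightmost at 82.
Optimal location = (14 + 82)/2 = 48; maximum distance = (82 − 14)/2 = 34.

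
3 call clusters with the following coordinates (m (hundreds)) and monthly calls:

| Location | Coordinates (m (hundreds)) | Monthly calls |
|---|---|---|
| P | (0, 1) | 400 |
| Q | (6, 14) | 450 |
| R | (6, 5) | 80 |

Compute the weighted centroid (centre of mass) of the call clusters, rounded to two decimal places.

(3.42, 7.63)

The minimiser of Σwᵢ‖p−pᵢ‖² is the weighted centroid p* = (Σwᵢpᵢ)/(Σwᵢ).
Σwᵢ = 930.
Σwᵢxᵢ = 400·0 + 450·6 + 80·6 = 3180.
Σwᵢyᵢ = 400·1 + 450·14 + 80·5 = 7100.
x* = 3180/930 = 3.42, y* = 7100/930 = 7.63.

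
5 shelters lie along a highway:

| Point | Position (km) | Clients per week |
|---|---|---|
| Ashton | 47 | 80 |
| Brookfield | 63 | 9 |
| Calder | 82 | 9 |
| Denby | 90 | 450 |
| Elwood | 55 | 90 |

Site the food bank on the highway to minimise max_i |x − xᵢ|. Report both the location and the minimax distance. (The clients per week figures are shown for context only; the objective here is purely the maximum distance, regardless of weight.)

The 1-center on a line is the midpoint of the two extreme points: leftmost at 47, rightmost at 90.
Optimal location = (47 + 90)/2 = 68.5; maximum distance = (90 − 47)/2 = 21.5.

location 68.5, max distance 21.5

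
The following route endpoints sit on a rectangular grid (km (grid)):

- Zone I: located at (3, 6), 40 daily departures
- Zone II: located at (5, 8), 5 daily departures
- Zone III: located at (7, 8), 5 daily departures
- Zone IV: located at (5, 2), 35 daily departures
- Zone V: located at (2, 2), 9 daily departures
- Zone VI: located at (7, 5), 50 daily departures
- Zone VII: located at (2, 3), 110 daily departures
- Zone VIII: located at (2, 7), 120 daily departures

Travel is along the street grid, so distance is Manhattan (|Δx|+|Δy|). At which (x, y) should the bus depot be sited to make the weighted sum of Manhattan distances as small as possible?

Manhattan distance separates: Σwᵢ(|x−xᵢ|+|y−yᵢ|) = Σwᵢ|x−xᵢ| + Σwᵢ|y−yᵢ|, so x and y are optimised independently as 1-D weighted medians.
Total weight W = 374; half = 187.
x-coordinate, sorted with cumulative weight:
  x=2 (Zone V, w=9) cum 9
  x=2 (Zone VII, w=110) cum 119
  x=2 (Zone VIII, w=120) cum 239  ← median
  x=3 (Zone I, w=40) cum 279
  x=5 (Zone II, w=5) cum 284
  x=5 (Zone IV, w=35) cum 319
  x=7 (Zone III, w=5) cum 324
  x=7 (Zone VI, w=50) cum 374
⇒ x* = 2
y-coordinate, sorted with cumulative weight:
  y=2 (Zone IV, w=35) cum 35
  y=2 (Zone V, w=9) cum 44
  y=3 (Zone VII, w=110) cum 154
  y=5 (Zone VI, w=50) cum 204  ← median
  y=6 (Zone I, w=40) cum 244
  y=7 (Zone VIII, w=120) cum 364
  y=8 (Zone II, w=5) cum 369
  y=8 (Zone III, w=5) cum 374
⇒ y* = 5

(2, 5)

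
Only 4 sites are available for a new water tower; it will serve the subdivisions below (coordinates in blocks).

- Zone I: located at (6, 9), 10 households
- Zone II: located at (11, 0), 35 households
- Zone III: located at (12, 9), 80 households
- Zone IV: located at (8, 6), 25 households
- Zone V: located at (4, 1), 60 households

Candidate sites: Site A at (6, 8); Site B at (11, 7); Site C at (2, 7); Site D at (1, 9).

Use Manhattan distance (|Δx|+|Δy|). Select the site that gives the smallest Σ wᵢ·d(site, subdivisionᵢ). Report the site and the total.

Total weighted distance at each candidate:
  Site A (6, 8): total = 1665
  Site B (11, 7): total = 1435
  Site C (2, 7): total = 2235
  Site D (1, 9): total = 2505
Minimum is at Site B with total 1435 blocks.

Site B, total 1435 blocks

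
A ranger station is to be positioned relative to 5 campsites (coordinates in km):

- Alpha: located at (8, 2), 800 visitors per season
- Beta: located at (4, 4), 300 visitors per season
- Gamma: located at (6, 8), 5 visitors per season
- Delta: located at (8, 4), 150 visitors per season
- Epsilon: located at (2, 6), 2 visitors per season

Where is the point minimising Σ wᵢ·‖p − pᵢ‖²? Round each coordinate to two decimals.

The minimiser of Σwᵢ‖p−pᵢ‖² is the weighted centroid p* = (Σwᵢpᵢ)/(Σwᵢ).
Σwᵢ = 1257.
Σwᵢxᵢ = 800·8 + 300·4 + 5·6 + 150·8 + 2·2 = 8834.
Σwᵢyᵢ = 800·2 + 300·4 + 5·8 + 150·4 + 2·6 = 3452.
x* = 8834/1257 = 7.03, y* = 3452/1257 = 2.75.

(7.03, 2.75)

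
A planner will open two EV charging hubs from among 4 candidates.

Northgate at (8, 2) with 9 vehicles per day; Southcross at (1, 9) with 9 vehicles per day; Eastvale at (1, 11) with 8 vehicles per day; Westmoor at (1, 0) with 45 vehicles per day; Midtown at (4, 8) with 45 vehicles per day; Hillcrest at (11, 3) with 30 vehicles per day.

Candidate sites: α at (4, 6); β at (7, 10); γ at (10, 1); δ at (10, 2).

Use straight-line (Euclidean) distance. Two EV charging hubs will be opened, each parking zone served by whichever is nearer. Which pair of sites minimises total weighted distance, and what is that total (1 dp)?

{α, δ}, total 537.1

Evaluate every pair (each demand assigned to the nearer of the two):
  {α, δ}: total = 537.1
  {α, γ}: total = 563.9
  {β, δ}: total = 741.0
  {α, β}: total = 756.1
  {β, γ}: total = 760.4
  {γ, δ}: total = 1054.2
Best pair: {α, δ} with total 537.1.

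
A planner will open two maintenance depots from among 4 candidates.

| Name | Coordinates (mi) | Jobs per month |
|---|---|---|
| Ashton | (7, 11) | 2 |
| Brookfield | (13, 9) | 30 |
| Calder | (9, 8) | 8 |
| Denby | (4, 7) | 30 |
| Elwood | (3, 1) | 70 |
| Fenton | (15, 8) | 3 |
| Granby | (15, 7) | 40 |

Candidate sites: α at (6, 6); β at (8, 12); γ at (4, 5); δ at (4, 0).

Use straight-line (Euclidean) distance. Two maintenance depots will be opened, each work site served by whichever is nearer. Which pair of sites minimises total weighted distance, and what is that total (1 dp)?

{α, δ}, total 823.5

Evaluate every pair (each demand assigned to the nearer of the two):
  {α, δ}: total = 823.5
  {β, δ}: total = 870.1
  {β, γ}: total = 927.6
  {γ, δ}: total = 995.9
  {α, γ}: total = 1006.0
  {α, β}: total = 1050.1
Best pair: {α, δ} with total 823.5.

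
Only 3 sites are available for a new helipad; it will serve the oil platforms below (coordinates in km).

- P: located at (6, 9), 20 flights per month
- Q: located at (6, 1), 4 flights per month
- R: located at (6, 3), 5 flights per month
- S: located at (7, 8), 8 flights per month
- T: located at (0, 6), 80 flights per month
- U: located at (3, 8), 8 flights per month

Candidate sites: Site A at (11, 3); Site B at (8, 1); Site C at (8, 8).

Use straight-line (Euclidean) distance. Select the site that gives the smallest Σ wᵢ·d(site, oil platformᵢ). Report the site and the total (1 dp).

Total weighted distance at each candidate:
  Site A (11, 3): total = 1241.6
  Site B (8, 1): total = 1067.2
  Site C (8, 8): total = 808.5
Minimum is at Site C with total 808.5 km.

Site C, total 808.5 km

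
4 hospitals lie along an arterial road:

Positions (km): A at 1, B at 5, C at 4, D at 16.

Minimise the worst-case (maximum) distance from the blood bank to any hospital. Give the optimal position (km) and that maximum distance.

location 8.5, max distance 7.5

The 1-center on a line is the midpoint of the two extreme points: leftmost at 1, rightmost at 16.
Optimal location = (1 + 16)/2 = 8.5; maximum distance = (16 − 1)/2 = 7.5.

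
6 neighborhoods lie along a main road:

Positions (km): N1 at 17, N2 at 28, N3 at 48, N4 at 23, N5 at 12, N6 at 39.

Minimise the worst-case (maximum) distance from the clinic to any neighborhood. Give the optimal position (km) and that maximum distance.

The 1-center on a line is the midpoint of the two extreme points: leftmost at 12, rightmost at 48.
Optimal location = (12 + 48)/2 = 30; maximum distance = (48 − 12)/2 = 18.

location 30, max distance 18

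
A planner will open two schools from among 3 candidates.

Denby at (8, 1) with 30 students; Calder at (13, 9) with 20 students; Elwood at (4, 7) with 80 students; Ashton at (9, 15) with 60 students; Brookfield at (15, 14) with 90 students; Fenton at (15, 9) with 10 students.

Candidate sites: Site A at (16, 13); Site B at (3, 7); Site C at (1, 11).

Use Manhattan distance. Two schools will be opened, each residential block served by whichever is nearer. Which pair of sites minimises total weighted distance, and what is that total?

Evaluate every pair (each demand assigned to the nearer of the two):
  {Site A, Site B}: total = 1320
  {Site A, Site C}: total = 1980
  {Site B, Site C}: total = 3040
Best pair: {Site A, Site B} with total 1320.

{Site A, Site B}, total 1320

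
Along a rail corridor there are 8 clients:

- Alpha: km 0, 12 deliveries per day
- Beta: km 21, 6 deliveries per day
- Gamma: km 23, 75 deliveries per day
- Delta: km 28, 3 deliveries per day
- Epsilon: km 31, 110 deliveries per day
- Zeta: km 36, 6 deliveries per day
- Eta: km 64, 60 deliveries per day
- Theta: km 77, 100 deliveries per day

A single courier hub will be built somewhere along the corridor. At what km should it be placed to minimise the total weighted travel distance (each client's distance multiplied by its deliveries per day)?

x = 31

For a sum of weighted absolute distances on a line, the optimum is the weighted median (not the mean). Total weight W = 372; half-weight = 186.
Sort by position and accumulate weight:
  km 0 (Alpha, w=12) → cum 12
  km 21 (Beta, w=6) → cum 18
  km 23 (Gamma, w=75) → cum 93
  km 28 (Delta, w=3) → cum 96
  km 31 (Epsilon, w=110) → cum 206  ≥ 186 → median here
  km 36 (Zeta, w=6) → cum 212
  km 64 (Eta, w=60) → cum 272
  km 77 (Theta, w=100) → cum 372
Optimal location: km 31.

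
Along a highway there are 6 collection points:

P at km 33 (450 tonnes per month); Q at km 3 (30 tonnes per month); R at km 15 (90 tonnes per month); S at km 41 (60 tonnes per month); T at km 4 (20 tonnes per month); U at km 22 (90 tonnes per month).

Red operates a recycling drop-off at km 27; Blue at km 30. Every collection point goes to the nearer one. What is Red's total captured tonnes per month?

The indifferent point is the midpoint (27+30)/2 = 28.5; collection points left of it (closer to Red at 27) go to Red, those right go to Blue.
  Q at 3 (w=30) → Red
  T at 4 (w=20) → Red
  R at 15 (w=90) → Red
  U at 22 (w=90) → Red
  P at 33 (w=450) → Blue
  S at 41 (w=60) → Blue
Red captures 230; Blue captures 510.

230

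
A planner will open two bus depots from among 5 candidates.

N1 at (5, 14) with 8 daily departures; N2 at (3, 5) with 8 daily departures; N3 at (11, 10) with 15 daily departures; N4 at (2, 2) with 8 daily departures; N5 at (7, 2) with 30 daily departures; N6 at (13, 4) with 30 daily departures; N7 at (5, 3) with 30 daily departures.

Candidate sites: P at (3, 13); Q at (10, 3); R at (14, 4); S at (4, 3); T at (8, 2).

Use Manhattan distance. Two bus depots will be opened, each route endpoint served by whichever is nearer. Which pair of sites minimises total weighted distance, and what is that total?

{R, S}, total 459

Evaluate every pair (each demand assigned to the nearer of the two):
  {R, S}: total = 459
  {Q, S}: total = 534
  {R, T}: total = 547
  {S, T}: total = 579
  {Q, T}: total = 622
  {P, T}: total = 661
  {P, Q}: total = 670
  {P, S}: total = 687
  {Q, R}: total = 692
  {P, R}: total = 919
Best pair: {R, S} with total 459.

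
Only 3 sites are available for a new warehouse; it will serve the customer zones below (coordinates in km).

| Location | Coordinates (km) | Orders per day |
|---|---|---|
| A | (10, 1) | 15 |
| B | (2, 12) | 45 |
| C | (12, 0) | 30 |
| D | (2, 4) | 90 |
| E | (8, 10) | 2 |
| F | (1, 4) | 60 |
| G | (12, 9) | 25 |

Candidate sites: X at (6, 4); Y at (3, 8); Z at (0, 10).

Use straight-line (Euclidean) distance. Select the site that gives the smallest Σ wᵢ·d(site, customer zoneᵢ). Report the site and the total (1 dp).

Total weighted distance at each candidate:
  X (6, 4): total = 1561.7
  Y (3, 8): total = 1571.8
  Z (0, 10): total = 2048.9
Minimum is at X with total 1561.7 km.

X, total 1561.7 km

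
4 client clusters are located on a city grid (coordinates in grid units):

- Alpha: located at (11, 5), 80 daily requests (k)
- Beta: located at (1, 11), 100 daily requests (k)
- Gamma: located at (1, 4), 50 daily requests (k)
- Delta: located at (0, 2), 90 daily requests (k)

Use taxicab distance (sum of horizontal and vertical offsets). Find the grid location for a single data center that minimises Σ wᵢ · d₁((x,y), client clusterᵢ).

Manhattan distance separates: Σwᵢ(|x−xᵢ|+|y−yᵢ|) = Σwᵢ|x−xᵢ| + Σwᵢ|y−yᵢ|, so x and y are optimised independently as 1-D weighted medians.
Total weight W = 320; half = 160.
x-coordinate, sorted with cumulative weight:
  x=0 (Delta, w=90) cum 90
  x=1 (Beta, w=100) cum 190  ← median
  x=1 (Gamma, w=50) cum 240
  x=11 (Alpha, w=80) cum 320
⇒ x* = 1
y-coordinate, sorted with cumulative weight:
  y=2 (Delta, w=90) cum 90
  y=4 (Gamma, w=50) cum 140
  y=5 (Alpha, w=80) cum 220  ← median
  y=11 (Beta, w=100) cum 320
⇒ y* = 5

(1, 5)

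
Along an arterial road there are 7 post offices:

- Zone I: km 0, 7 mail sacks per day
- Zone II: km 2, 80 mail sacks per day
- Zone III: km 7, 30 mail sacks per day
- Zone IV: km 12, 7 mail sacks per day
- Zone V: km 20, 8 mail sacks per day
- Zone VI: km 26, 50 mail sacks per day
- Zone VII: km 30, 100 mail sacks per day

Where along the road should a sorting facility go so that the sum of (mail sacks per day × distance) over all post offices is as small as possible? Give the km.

x = 26

For a sum of weighted absolute distances on a line, the optimum is the weighted median (not the mean). Total weight W = 282; half-weight = 141.
Sort by position and accumulate weight:
  km 0 (Zone I, w=7) → cum 7
  km 2 (Zone II, w=80) → cum 87
  km 7 (Zone III, w=30) → cum 117
  km 12 (Zone IV, w=7) → cum 124
  km 20 (Zone V, w=8) → cum 132
  km 26 (Zone VI, w=50) → cum 182  ≥ 141 → median here
  km 30 (Zone VII, w=100) → cum 282
Optimal location: km 26.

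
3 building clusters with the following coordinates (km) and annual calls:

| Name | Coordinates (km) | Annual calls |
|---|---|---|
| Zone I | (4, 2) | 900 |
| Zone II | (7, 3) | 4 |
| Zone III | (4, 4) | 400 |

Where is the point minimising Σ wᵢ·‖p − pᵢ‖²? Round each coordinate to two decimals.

The minimiser of Σwᵢ‖p−pᵢ‖² is the weighted centroid p* = (Σwᵢpᵢ)/(Σwᵢ).
Σwᵢ = 1304.
Σwᵢxᵢ = 900·4 + 4·7 + 400·4 = 5228.
Σwᵢyᵢ = 900·2 + 4·3 + 400·4 = 3412.
x* = 5228/1304 = 4.01, y* = 3412/1304 = 2.62.

(4.01, 2.62)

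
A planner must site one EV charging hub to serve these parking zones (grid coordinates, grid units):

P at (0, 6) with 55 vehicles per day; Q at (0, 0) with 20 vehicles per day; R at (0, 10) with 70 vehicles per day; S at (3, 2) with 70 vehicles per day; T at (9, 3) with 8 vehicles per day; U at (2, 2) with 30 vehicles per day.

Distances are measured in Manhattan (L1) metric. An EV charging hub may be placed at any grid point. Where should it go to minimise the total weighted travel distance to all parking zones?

Manhattan distance separates: Σwᵢ(|x−xᵢ|+|y−yᵢ|) = Σwᵢ|x−xᵢ| + Σwᵢ|y−yᵢ|, so x and y are optimised independently as 1-D weighted medians.
Total weight W = 253; half = 126.5.
x-coordinate, sorted with cumulative weight:
  x=0 (P, w=55) cum 55
  x=0 (Q, w=20) cum 75
  x=0 (R, w=70) cum 145  ← median
  x=2 (U, w=30) cum 175
  x=3 (S, w=70) cum 245
  x=9 (T, w=8) cum 253
⇒ x* = 0
y-coordinate, sorted with cumulative weight:
  y=0 (Q, w=20) cum 20
  y=2 (S, w=70) cum 90
  y=2 (U, w=30) cum 120
  y=3 (T, w=8) cum 128  ← median
  y=6 (P, w=55) cum 183
  y=10 (R, w=70) cum 253
⇒ y* = 3

(0, 3)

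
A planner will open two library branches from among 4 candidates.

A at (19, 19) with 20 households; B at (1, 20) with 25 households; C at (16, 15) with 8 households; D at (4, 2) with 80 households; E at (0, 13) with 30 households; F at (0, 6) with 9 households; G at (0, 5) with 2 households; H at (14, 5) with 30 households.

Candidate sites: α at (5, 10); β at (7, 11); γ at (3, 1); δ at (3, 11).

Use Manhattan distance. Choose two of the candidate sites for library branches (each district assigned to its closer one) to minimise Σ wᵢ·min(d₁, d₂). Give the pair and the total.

{γ, δ}, total 1737

Evaluate every pair (each demand assigned to the nearer of the two):
  {γ, δ}: total = 1737
  {β, γ}: total = 1785
  {α, γ}: total = 1844
  {β, δ}: total = 2209
  {α, δ}: total = 2243
  {α, β}: total = 2305
Best pair: {γ, δ} with total 1737.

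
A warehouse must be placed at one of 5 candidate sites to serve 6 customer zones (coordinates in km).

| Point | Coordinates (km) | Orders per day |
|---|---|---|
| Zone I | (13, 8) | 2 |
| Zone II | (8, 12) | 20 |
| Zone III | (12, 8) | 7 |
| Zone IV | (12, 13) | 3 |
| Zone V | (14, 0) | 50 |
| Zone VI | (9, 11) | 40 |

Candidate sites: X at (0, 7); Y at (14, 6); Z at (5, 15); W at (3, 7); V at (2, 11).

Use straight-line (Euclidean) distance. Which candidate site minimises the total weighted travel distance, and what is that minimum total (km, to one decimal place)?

Total weighted distance at each candidate:
  X (0, 7): total = 1515.9
  Y (14, 6): total = 798.7
  Z (5, 15): total = 1298.2
  W (3, 7): total = 1197.7
  V (2, 11): total = 1342.1
Minimum is at Y with total 798.7 km.

Y, total 798.7 km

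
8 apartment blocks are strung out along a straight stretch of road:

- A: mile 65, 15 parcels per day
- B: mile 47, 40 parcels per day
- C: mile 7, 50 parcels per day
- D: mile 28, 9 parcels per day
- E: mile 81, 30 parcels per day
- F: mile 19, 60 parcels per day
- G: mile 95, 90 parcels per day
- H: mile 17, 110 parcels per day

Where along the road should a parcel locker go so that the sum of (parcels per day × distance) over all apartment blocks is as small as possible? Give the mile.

x = 19

For a sum of weighted absolute distances on a line, the optimum is the weighted median (not the mean). Total weight W = 404; half-weight = 202.
Sort by position and accumulate weight:
  mile 7 (C, w=50) → cum 50
  mile 17 (H, w=110) → cum 160
  mile 19 (F, w=60) → cum 220  ≥ 202 → median here
  mile 28 (D, w=9) → cum 229
  mile 47 (B, w=40) → cum 269
  mile 65 (A, w=15) → cum 284
  mile 81 (E, w=30) → cum 314
  mile 95 (G, w=90) → cum 404
Optimal location: mile 19.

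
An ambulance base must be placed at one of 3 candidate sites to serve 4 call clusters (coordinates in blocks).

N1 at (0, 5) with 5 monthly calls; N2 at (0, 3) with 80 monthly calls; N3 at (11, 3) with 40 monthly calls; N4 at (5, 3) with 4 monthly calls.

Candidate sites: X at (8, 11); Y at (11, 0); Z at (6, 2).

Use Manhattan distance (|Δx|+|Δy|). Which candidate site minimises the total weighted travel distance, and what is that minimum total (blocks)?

Z, total 853 blocks

Total weighted distance at each candidate:
  X (8, 11): total = 1834
  Y (11, 0): total = 1356
  Z (6, 2): total = 853
Minimum is at Z with total 853 blocks.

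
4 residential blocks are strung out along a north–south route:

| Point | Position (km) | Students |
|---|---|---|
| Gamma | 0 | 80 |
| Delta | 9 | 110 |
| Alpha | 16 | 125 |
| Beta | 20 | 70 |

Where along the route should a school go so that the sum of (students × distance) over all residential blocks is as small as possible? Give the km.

For a sum of weighted absolute distances on a line, the optimum is the weighted median (not the mean). Total weight W = 385; half-weight = 192.5.
Sort by position and accumulate weight:
  km 0 (Gamma, w=80) → cum 80
  km 9 (Delta, w=110) → cum 190
  km 16 (Alpha, w=125) → cum 315  ≥ 192.5 → median here
  km 20 (Beta, w=70) → cum 385
Optimal location: km 16.

x = 16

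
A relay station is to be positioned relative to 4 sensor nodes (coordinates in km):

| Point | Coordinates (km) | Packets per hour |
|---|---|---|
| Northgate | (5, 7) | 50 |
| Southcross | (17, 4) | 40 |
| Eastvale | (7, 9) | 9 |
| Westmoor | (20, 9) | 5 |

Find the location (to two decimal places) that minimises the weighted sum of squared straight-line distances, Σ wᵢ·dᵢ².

The minimiser of Σwᵢ‖p−pᵢ‖² is the weighted centroid p* = (Σwᵢpᵢ)/(Σwᵢ).
Σwᵢ = 104.
Σwᵢxᵢ = 50·5 + 40·17 + 9·7 + 5·20 = 1093.
Σwᵢyᵢ = 50·7 + 40·4 + 9·9 + 5·9 = 636.
x* = 1093/104 = 10.51, y* = 636/104 = 6.12.

(10.51, 6.12)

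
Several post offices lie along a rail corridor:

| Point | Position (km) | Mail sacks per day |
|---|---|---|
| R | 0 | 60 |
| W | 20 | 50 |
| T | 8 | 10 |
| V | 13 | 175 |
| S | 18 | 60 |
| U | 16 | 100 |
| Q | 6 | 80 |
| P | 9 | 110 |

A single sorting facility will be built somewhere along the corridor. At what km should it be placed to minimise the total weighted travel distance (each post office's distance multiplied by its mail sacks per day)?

x = 13

For a sum of weighted absolute distances on a line, the optimum is the weighted median (not the mean). Total weight W = 645; half-weight = 322.5.
Sort by position and accumulate weight:
  km 0 (R, w=60) → cum 60
  km 6 (Q, w=80) → cum 140
  km 8 (T, w=10) → cum 150
  km 9 (P, w=110) → cum 260
  km 13 (V, w=175) → cum 435  ≥ 322.5 → median here
  km 16 (U, w=100) → cum 535
  km 18 (S, w=60) → cum 595
  km 20 (W, w=50) → cum 645
Optimal location: km 13.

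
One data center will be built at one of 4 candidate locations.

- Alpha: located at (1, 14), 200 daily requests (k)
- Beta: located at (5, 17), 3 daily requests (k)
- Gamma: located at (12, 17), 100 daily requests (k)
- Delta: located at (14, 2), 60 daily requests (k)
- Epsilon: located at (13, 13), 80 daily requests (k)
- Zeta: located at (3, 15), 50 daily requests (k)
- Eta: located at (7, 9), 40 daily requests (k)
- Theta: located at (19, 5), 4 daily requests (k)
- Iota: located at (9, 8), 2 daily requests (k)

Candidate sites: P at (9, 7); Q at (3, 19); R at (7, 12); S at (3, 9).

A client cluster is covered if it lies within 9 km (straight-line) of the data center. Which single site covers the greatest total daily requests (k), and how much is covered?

R, covering 475

Coverage radius r = 9 km; a point is covered iff (Δx)²+(Δy)² ≤ 9² = 81.
  P (9, 7): covers {Delta, Epsilon, Eta, Iota} → 182
  Q (3, 19): covers {Alpha, Beta, Zeta} → 253
  R (7, 12): covers {Alpha, Beta, Gamma, Epsilon, Zeta, Eta, Iota} → 475
  S (3, 9): covers {Alpha, Beta, Zeta, Eta, Iota} → 295
Maximum coverage at R: 475 daily requests (k).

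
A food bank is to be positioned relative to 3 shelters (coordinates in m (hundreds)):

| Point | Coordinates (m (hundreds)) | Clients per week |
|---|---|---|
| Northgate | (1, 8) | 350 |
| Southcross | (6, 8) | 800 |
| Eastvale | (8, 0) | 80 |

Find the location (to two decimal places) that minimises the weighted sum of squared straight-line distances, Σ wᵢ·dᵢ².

The minimiser of Σwᵢ‖p−pᵢ‖² is the weighted centroid p* = (Σwᵢpᵢ)/(Σwᵢ).
Σwᵢ = 1230.
Σwᵢxᵢ = 350·1 + 800·6 + 80·8 = 5790.
Σwᵢyᵢ = 350·8 + 800·8 + 80·0 = 9200.
x* = 5790/1230 = 4.71, y* = 9200/1230 = 7.48.

(4.71, 7.48)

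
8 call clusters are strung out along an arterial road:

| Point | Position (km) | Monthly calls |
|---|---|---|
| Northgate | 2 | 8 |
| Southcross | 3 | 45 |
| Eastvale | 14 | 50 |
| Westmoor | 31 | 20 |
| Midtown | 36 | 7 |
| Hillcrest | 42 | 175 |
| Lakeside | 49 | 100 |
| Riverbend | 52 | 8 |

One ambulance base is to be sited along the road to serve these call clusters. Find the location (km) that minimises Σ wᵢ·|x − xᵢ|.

x = 42

For a sum of weighted absolute distances on a line, the optimum is the weighted median (not the mean). Total weight W = 413; half-weight = 206.5.
Sort by position and accumulate weight:
  km 2 (Northgate, w=8) → cum 8
  km 3 (Southcross, w=45) → cum 53
  km 14 (Eastvale, w=50) → cum 103
  km 31 (Westmoor, w=20) → cum 123
  km 36 (Midtown, w=7) → cum 130
  km 42 (Hillcrest, w=175) → cum 305  ≥ 206.5 → median here
  km 49 (Lakeside, w=100) → cum 405
  km 52 (Riverbend, w=8) → cum 413
Optimal location: km 42.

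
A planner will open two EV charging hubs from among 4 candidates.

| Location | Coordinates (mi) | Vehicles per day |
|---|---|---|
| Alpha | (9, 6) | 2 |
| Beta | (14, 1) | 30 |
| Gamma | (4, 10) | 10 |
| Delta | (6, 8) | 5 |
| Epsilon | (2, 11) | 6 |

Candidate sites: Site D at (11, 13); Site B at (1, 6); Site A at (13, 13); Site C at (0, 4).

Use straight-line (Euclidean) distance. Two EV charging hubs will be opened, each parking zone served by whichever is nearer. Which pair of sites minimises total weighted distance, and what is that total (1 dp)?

{Site B, Site A}, total 484.8

Evaluate every pair (each demand assigned to the nearer of the two):
  {Site B, Site A}: total = 484.8
  {Site D, Site B}: total = 493.2
  {Site A, Site C}: total = 529.2
  {Site D, Site C}: total = 536.8
  {Site B, Site C}: total = 541.4
  {Site D, Site A}: total = 542.6
Best pair: {Site B, Site A} with total 484.8.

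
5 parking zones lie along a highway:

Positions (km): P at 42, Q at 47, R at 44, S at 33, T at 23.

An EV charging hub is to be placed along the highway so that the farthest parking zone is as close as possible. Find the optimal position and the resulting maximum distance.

The 1-center on a line is the midpoint of the two extreme points: leftmost at 23, rightmost at 47.
Optimal location = (23 + 47)/2 = 35; maximum distance = (47 − 23)/2 = 12.

location 35, max distance 12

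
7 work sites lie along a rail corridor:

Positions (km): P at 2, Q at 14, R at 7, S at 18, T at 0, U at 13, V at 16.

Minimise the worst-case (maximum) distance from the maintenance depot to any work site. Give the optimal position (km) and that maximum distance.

location 9, max distance 9

The 1-center on a line is the midpoint of the two extreme points: leftmost at 0, rightmost at 18.
Optimal location = (0 + 18)/2 = 9; maximum distance = (18 − 0)/2 = 9.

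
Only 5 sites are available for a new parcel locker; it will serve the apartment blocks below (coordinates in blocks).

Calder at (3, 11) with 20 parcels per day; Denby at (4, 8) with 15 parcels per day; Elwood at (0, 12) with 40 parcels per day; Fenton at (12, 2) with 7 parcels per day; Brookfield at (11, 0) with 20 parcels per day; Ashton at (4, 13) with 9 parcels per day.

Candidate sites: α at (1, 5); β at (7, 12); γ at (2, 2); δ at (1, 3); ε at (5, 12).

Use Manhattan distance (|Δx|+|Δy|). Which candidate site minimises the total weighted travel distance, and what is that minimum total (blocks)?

Total weighted distance at each candidate:
  α (1, 5): total = 1067
  β (7, 12): total = 946
  γ (2, 2): total = 1207
  δ (1, 3): total = 1181
  ε (5, 12): total = 832
Minimum is at ε with total 832 blocks.

ε, total 832 blocks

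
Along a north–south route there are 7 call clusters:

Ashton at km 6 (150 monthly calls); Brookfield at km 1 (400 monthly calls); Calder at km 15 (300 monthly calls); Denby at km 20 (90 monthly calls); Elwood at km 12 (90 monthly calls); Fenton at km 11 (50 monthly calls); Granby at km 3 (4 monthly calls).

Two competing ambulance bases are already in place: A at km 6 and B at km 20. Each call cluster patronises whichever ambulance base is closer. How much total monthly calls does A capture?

The indifferent point is the midpoint (6+20)/2 = 13; call clusters left of it (closer to A at 6) go to A, those right go to B.
  Brookfield at 1 (w=400) → A
  Granby at 3 (w=4) → A
  Ashton at 6 (w=150) → A
  Fenton at 11 (w=50) → A
  Elwood at 12 (w=90) → A
  Calder at 15 (w=300) → B
  Denby at 20 (w=90) → B
A captures 694; B captures 390.

694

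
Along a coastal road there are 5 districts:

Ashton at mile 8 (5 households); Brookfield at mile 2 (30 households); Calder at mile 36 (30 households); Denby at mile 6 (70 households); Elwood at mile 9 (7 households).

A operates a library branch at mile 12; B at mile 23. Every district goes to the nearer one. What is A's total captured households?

112

The indifferent point is the midpoint (12+23)/2 = 17.5; districts left of it (closer to A at 12) go to A, those right go to B.
  Brookfield at 2 (w=30) → A
  Denby at 6 (w=70) → A
  Ashton at 8 (w=5) → A
  Elwood at 9 (w=7) → A
  Calder at 36 (w=30) → B
A captures 112; B captures 30.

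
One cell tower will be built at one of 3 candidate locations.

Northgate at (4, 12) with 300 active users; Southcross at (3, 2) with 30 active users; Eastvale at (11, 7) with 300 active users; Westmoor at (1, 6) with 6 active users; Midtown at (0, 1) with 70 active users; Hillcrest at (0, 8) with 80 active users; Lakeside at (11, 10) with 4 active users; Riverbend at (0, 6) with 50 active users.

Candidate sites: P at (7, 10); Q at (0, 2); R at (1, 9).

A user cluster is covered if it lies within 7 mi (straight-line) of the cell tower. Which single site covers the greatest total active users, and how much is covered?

Coverage radius r = 7 mi; a point is covered iff (Δx)²+(Δy)² ≤ 7² = 49.
  P (7, 10): covers {Northgate, Eastvale, Lakeside} → 604
  Q (0, 2): covers {Southcross, Westmoor, Midtown, Hillcrest, Riverbend} → 236
  R (1, 9): covers {Northgate, Westmoor, Hillcrest, Riverbend} → 436
Maximum coverage at P: 604 active users.

P, covering 604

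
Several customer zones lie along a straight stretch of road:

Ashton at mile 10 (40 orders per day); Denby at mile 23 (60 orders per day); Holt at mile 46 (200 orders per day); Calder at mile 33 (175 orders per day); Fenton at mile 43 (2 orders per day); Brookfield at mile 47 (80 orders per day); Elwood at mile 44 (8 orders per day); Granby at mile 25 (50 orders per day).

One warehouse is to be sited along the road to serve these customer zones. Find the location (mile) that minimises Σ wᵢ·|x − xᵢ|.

x = 33

For a sum of weighted absolute distances on a line, the optimum is the weighted median (not the mean). Total weight W = 615; half-weight = 307.5.
Sort by position and accumulate weight:
  mile 10 (Ashton, w=40) → cum 40
  mile 23 (Denby, w=60) → cum 100
  mile 25 (Granby, w=50) → cum 150
  mile 33 (Calder, w=175) → cum 325  ≥ 307.5 → median here
  mile 43 (Fenton, w=2) → cum 327
  mile 44 (Elwood, w=8) → cum 335
  mile 46 (Holt, w=200) → cum 535
  mile 47 (Brookfield, w=80) → cum 615
Optimal location: mile 33.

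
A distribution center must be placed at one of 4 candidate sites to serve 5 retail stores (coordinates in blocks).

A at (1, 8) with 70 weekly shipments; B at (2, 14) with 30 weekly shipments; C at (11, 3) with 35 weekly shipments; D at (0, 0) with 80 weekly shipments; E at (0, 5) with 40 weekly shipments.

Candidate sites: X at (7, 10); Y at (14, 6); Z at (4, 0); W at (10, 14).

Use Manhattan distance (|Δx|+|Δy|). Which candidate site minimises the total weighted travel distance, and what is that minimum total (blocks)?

Z, total 2280 blocks

Total weighted distance at each candidate:
  X (7, 10): total = 3055
  Y (14, 6): total = 4060
  Z (4, 0): total = 2280
  W (10, 14): total = 4390
Minimum is at Z with total 2280 blocks.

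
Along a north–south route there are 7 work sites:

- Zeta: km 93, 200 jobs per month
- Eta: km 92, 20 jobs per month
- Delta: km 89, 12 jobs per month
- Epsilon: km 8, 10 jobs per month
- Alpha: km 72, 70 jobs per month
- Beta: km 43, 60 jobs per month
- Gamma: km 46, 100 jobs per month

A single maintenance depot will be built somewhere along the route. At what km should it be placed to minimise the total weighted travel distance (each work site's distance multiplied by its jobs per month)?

x = 72

For a sum of weighted absolute distances on a line, the optimum is the weighted median (not the mean). Total weight W = 472; half-weight = 236.
Sort by position and accumulate weight:
  km 8 (Epsilon, w=10) → cum 10
  km 43 (Beta, w=60) → cum 70
  km 46 (Gamma, w=100) → cum 170
  km 72 (Alpha, w=70) → cum 240  ≥ 236 → median here
  km 89 (Delta, w=12) → cum 252
  km 92 (Eta, w=20) → cum 272
  km 93 (Zeta, w=200) → cum 472
Optimal location: km 72.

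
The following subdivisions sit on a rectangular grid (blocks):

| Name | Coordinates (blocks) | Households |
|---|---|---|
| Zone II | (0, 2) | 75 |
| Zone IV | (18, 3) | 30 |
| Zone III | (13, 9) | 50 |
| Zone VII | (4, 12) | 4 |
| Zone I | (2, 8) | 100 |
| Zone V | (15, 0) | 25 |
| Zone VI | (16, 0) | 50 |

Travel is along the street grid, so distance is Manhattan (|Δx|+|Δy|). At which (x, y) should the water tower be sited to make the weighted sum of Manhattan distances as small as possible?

Manhattan distance separates: Σwᵢ(|x−xᵢ|+|y−yᵢ|) = Σwᵢ|x−xᵢ| + Σwᵢ|y−yᵢ|, so x and y are optimised independently as 1-D weighted medians.
Total weight W = 334; half = 167.
x-coordinate, sorted with cumulative weight:
  x=0 (Zone II, w=75) cum 75
  x=2 (Zone I, w=100) cum 175  ← median
  x=4 (Zone VII, w=4) cum 179
  x=13 (Zone III, w=50) cum 229
  x=15 (Zone V, w=25) cum 254
  x=16 (Zone VI, w=50) cum 304
  x=18 (Zone IV, w=30) cum 334
⇒ x* = 2
y-coordinate, sorted with cumulative weight:
  y=0 (Zone V, w=25) cum 25
  y=0 (Zone VI, w=50) cum 75
  y=2 (Zone II, w=75) cum 150
  y=3 (Zone IV, w=30) cum 180  ← median
  y=8 (Zone I, w=100) cum 280
  y=9 (Zone III, w=50) cum 330
  y=12 (Zone VII, w=4) cum 334
⇒ y* = 3

(2, 3)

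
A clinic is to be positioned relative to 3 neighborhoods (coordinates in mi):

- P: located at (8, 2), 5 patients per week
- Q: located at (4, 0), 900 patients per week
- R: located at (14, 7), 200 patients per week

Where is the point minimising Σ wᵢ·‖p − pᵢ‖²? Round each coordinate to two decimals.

(5.83, 1.28)

The minimiser of Σwᵢ‖p−pᵢ‖² is the weighted centroid p* = (Σwᵢpᵢ)/(Σwᵢ).
Σwᵢ = 1105.
Σwᵢxᵢ = 5·8 + 900·4 + 200·14 = 6440.
Σwᵢyᵢ = 5·2 + 900·0 + 200·7 = 1410.
x* = 6440/1105 = 5.83, y* = 1410/1105 = 1.28.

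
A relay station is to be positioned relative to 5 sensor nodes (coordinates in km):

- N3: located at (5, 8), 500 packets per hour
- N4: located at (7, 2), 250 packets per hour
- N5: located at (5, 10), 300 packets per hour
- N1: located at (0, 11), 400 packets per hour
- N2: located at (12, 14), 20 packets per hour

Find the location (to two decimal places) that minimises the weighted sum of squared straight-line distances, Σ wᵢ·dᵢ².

(4.07, 8.29)

The minimiser of Σwᵢ‖p−pᵢ‖² is the weighted centroid p* = (Σwᵢpᵢ)/(Σwᵢ).
Σwᵢ = 1470.
Σwᵢxᵢ = 500·5 + 250·7 + 300·5 + 400·0 + 20·12 = 5990.
Σwᵢyᵢ = 500·8 + 250·2 + 300·10 + 400·11 + 20·14 = 12180.
x* = 5990/1470 = 4.07, y* = 12180/1470 = 8.29.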